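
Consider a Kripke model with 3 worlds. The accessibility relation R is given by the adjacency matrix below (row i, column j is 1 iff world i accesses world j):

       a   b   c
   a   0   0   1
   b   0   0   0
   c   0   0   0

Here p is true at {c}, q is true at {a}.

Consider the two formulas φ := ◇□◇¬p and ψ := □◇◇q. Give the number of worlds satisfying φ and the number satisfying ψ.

1 and 2

For ◇□◇¬p:
a: successors {c}; □◇¬p there: c:T. ✓
b: no successors, so ◇□◇¬p fails. ✗
c: no successors, so ◇□◇¬p fails. ✗
— 1 world.
For □◇◇q:
a: successors {c}; ◇◇q there: c:F. ✗
b: no successors, so □◇◇q holds vacuously. ✓
c: no successors, so □◇◇q holds vacuously. ✓
— 2 worlds.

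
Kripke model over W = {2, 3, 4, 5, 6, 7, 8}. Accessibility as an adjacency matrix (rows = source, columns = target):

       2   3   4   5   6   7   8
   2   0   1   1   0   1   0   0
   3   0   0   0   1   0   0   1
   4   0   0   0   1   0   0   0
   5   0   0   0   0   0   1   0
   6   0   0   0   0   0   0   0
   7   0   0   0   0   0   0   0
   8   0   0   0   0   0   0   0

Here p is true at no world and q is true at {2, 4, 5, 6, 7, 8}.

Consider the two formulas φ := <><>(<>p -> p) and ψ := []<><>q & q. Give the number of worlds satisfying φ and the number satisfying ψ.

3 and 3

For <><>(<>p -> p):
2: successors {3, 4, 6}; <>(<>p -> p) there: 3:T, 4:T, 6:F. ✓
3: successors {5, 8}; <>(<>p -> p) there: 5:T, 8:F. ✓
4: successors {5}; <>(<>p -> p) there: 5:T. ✓
5: successors {7}; <>(<>p -> p) there: 7:F. ✗
6: no successors, so <><>(<>p -> p) fails. ✗
7: no successors, so <><>(<>p -> p) fails. ✗
8: no successors, so <><>(<>p -> p) fails. ✗
— 3 worlds.
For []<><>q & q:
2: []<><>q is F, q is T. ✗
3: []<><>q is F, q is F. ✗
4: []<><>q is F, q is T. ✗
5: []<><>q is F, q is T. ✗
6: []<><>q is T, q is T. ✓
7: []<><>q is T, q is T. ✓
8: []<><>q is T, q is T. ✓
— 3 worlds.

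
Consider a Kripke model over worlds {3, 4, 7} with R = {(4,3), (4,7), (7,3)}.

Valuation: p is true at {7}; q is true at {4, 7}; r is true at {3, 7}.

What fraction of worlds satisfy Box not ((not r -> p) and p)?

3: no successors, so Box not ((not r -> p) and p) holds vacuously. ✓
4: successors {3, 7}; not ((not r -> p) and p) there: 3:T, 7:F. ✗
7: successors {3}; not ((not r -> p) and p) there: 3:T. ✓
That's 2 of 3 worlds, so 2/3.

2/3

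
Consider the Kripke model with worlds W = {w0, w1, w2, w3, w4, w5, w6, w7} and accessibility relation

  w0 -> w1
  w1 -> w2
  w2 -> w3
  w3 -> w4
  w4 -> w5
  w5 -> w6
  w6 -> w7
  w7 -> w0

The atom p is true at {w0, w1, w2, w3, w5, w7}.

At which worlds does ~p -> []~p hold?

w0: ~p is F, []~p is F. ✓
w1: ~p is F, []~p is F. ✓
w2: ~p is F, []~p is F. ✓
w3: ~p is F, []~p is T. ✓
w4: ~p is T, []~p is F. ✗
w5: ~p is F, []~p is T. ✓
w6: ~p is T, []~p is F. ✗
w7: ~p is F, []~p is F. ✓

{w0, w1, w2, w3, w5, w7}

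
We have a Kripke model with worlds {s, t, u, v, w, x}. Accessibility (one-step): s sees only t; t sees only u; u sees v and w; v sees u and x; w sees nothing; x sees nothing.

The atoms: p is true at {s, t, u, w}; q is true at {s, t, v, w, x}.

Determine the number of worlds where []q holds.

s: successors {t}; q there: t:T. ✓
t: successors {u}; q there: u:F. ✗
u: successors {v, w}; q there: v:T, w:T. ✓
v: successors {u, x}; q there: u:F, x:T. ✗
w: no successors, so []q holds vacuously. ✓
x: no successors, so []q holds vacuously. ✓
Satisfying worlds: {s, u, w, x}.

4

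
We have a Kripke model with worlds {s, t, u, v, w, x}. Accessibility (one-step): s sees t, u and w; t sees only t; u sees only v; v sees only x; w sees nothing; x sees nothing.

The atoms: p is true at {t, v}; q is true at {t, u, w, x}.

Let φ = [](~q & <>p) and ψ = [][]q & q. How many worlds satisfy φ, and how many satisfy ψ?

2 and 4

For [](~q & <>p):
s: successors {t, u, w}; ~q & <>p there: t:F, u:F, w:F. ✗
t: successors {t}; ~q & <>p there: t:F. ✗
u: successors {v}; ~q & <>p there: v:F. ✗
v: successors {x}; ~q & <>p there: x:F. ✗
w: no successors, so [](~q & <>p) holds vacuously. ✓
x: no successors, so [](~q & <>p) holds vacuously. ✓
— 2 worlds.
For [][]q & q:
s: [][]q is F, q is F. ✗
t: [][]q is T, q is T. ✓
u: [][]q is T, q is T. ✓
v: [][]q is T, q is F. ✗
w: [][]q is T, q is T. ✓
x: [][]q is T, q is T. ✓
— 4 worlds.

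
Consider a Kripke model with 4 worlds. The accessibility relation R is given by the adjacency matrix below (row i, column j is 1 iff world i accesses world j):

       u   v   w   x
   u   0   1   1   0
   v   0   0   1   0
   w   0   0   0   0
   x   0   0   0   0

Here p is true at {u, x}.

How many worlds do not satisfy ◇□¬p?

2

u: successors {v, w}; □¬p there: v:T, w:T. ✓
v: successors {w}; □¬p there: w:T. ✓
w: no successors, so ◇□¬p fails. ✗
x: no successors, so ◇□¬p fails. ✗
Satisfying worlds: {u, v}.
So ◇□¬p fails at the other 2 worlds.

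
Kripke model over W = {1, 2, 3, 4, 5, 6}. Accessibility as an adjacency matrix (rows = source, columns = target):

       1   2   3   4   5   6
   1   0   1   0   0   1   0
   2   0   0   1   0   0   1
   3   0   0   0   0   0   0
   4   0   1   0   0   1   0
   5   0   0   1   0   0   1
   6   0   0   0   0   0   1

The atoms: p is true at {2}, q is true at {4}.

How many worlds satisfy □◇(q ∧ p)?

1: successors {2, 5}; ◇(q ∧ p) there: 2:F, 5:F. ✗
2: successors {3, 6}; ◇(q ∧ p) there: 3:F, 6:F. ✗
3: no successors, so □◇(q ∧ p) holds vacuously. ✓
4: successors {2, 5}; ◇(q ∧ p) there: 2:F, 5:F. ✗
5: successors {3, 6}; ◇(q ∧ p) there: 3:F, 6:F. ✗
6: successors {6}; ◇(q ∧ p) there: 6:F. ✗
Satisfying worlds: {3}.

1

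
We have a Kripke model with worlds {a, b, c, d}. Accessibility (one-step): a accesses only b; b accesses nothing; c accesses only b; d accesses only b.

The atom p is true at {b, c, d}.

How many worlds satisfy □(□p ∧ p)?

4

a: successors {b}; □p ∧ p there: b:T. ✓
b: no successors, so □(□p ∧ p) holds vacuously. ✓
c: successors {b}; □p ∧ p there: b:T. ✓
d: successors {b}; □p ∧ p there: b:T. ✓
Satisfying worlds: {a, b, c, d}.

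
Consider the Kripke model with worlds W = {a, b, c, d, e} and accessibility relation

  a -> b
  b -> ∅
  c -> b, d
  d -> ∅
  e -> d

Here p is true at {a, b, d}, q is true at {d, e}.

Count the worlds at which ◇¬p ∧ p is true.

0

a: ◇¬p is F, p is T. ✗
b: ◇¬p is F, p is T. ✗
c: ◇¬p is F, p is F. ✗
d: ◇¬p is F, p is T. ✗
e: ◇¬p is F, p is F. ✗
Satisfying worlds: ∅.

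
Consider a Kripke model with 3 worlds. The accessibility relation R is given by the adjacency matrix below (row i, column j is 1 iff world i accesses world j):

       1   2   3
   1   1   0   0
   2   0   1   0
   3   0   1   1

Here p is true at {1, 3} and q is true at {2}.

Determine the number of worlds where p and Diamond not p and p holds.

1

1: p and Diamond not p is F, p is T. ✗
2: p and Diamond not p is F, p is F. ✗
3: p and Diamond not p is T, p is T. ✓
Satisfying worlds: {3}.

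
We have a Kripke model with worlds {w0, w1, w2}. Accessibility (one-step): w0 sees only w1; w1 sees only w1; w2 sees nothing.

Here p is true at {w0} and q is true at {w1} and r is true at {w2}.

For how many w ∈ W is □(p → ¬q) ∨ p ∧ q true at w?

3

w0: □(p → ¬q) is T, p ∧ q is F. ✓
w1: □(p → ¬q) is T, p ∧ q is F. ✓
w2: □(p → ¬q) is T, p ∧ q is F. ✓
Satisfying worlds: {w0, w1, w2}.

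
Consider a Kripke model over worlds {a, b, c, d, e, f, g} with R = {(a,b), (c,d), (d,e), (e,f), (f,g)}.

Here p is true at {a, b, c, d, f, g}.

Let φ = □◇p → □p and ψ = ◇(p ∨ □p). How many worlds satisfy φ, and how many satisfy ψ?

6 and 5

For □◇p → □p:
a: □◇p is F, □p is T. ✓
b: □◇p is T, □p is T. ✓
c: □◇p is F, □p is T. ✓
d: □◇p is T, □p is F. ✗
e: □◇p is T, □p is T. ✓
f: □◇p is F, □p is T. ✓
g: □◇p is T, □p is T. ✓
— 6 worlds.
For ◇(p ∨ □p):
a: successors {b}; p ∨ □p there: b:T. ✓
b: no successors, so ◇(p ∨ □p) fails. ✗
c: successors {d}; p ∨ □p there: d:T. ✓
d: successors {e}; p ∨ □p there: e:T. ✓
e: successors {f}; p ∨ □p there: f:T. ✓
f: successors {g}; p ∨ □p there: g:T. ✓
g: no successors, so ◇(p ∨ □p) fails. ✗
— 5 worlds.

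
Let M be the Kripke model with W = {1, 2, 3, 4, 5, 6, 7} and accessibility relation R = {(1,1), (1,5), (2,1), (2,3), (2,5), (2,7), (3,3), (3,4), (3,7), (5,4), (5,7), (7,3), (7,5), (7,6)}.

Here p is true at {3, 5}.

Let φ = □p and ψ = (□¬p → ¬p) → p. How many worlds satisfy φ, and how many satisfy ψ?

2 and 2

For □p:
1: successors {1, 5}; p there: 1:F, 5:T. ✗
2: successors {1, 3, 5, 7}; p there: 1:F, 3:T, 5:T, 7:F. ✗
3: successors {3, 4, 7}; p there: 3:T, 4:F, 7:F. ✗
4: no successors, so □p holds vacuously. ✓
5: successors {4, 7}; p there: 4:F, 7:F. ✗
6: no successors, so □p holds vacuously. ✓
7: successors {3, 5, 6}; p there: 3:T, 5:T, 6:F. ✗
— 2 worlds.
For (□¬p → ¬p) → p:
1: □¬p → ¬p is T, p is F. ✗
2: □¬p → ¬p is T, p is F. ✗
3: □¬p → ¬p is T, p is T. ✓
4: □¬p → ¬p is T, p is F. ✗
5: □¬p → ¬p is F, p is T. ✓
6: □¬p → ¬p is T, p is F. ✗
7: □¬p → ¬p is T, p is F. ✗
— 2 worlds.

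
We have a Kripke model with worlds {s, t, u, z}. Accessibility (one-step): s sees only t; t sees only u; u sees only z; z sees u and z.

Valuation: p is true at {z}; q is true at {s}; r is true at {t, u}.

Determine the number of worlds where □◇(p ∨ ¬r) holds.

3

s: successors {t}; ◇(p ∨ ¬r) there: t:F. ✗
t: successors {u}; ◇(p ∨ ¬r) there: u:T. ✓
u: successors {z}; ◇(p ∨ ¬r) there: z:T. ✓
z: successors {u, z}; ◇(p ∨ ¬r) there: u:T, z:T. ✓
Satisfying worlds: {t, u, z}.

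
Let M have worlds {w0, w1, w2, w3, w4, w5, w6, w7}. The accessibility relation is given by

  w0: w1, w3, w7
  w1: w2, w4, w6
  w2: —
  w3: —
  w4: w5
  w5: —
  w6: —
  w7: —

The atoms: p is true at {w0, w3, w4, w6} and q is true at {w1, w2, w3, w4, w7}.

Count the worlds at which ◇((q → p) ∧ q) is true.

w0: successors {w1, w3, w7}; (q → p) ∧ q there: w1:F, w3:T, w7:F. ✓
w1: successors {w2, w4, w6}; (q → p) ∧ q there: w2:F, w4:T, w6:F. ✓
w2: no successors, so ◇((q → p) ∧ q) fails. ✗
w3: no successors, so ◇((q → p) ∧ q) fails. ✗
w4: successors {w5}; (q → p) ∧ q there: w5:F. ✗
w5: no successors, so ◇((q → p) ∧ q) fails. ✗
w6: no successors, so ◇((q → p) ∧ q) fails. ✗
w7: no successors, so ◇((q → p) ∧ q) fails. ✗
Satisfying worlds: {w0, w1}.

2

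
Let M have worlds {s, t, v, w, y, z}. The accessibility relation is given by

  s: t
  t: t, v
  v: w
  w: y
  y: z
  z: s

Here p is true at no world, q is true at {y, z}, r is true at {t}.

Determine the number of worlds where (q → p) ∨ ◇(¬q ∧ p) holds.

4

s: q → p is T, ◇(¬q ∧ p) is F. ✓
t: q → p is T, ◇(¬q ∧ p) is F. ✓
v: q → p is T, ◇(¬q ∧ p) is F. ✓
w: q → p is T, ◇(¬q ∧ p) is F. ✓
y: q → p is F, ◇(¬q ∧ p) is F. ✗
z: q → p is F, ◇(¬q ∧ p) is F. ✗
Satisfying worlds: {s, t, v, w}.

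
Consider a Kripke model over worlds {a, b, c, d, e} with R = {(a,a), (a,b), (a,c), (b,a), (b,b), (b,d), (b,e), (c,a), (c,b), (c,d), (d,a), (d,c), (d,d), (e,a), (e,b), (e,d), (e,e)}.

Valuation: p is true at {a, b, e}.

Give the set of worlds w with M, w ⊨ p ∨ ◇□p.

{a, b, e}

a: p is T, ◇□p is F. ✓
b: p is T, ◇□p is F. ✓
c: p is F, ◇□p is F. ✗
d: p is F, ◇□p is F. ✗
e: p is T, ◇□p is F. ✓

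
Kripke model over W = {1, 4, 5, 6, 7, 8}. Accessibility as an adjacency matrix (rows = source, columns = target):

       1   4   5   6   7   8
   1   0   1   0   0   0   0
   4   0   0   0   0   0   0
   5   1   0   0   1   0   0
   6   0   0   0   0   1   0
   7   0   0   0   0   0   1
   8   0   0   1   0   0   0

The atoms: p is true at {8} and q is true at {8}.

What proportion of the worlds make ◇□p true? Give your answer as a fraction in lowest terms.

1: successors {4}; □p there: 4:T. ✓
4: no successors, so ◇□p fails. ✗
5: successors {1, 6}; □p there: 1:F, 6:F. ✗
6: successors {7}; □p there: 7:T. ✓
7: successors {8}; □p there: 8:F. ✗
8: successors {5}; □p there: 5:F. ✗
That's 2 of 6 worlds, so 2/6 = 1/3.

1/3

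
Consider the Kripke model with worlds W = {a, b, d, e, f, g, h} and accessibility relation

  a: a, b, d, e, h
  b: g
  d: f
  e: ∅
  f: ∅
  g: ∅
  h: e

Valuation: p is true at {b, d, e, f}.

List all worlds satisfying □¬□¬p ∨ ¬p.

a: □¬□¬p is F, ¬p is T. ✓
b: □¬□¬p is F, ¬p is F. ✗
d: □¬□¬p is F, ¬p is F. ✗
e: □¬□¬p is T, ¬p is F. ✓
f: □¬□¬p is T, ¬p is F. ✓
g: □¬□¬p is T, ¬p is T. ✓
h: □¬□¬p is F, ¬p is T. ✓

{a, e, f, g, h}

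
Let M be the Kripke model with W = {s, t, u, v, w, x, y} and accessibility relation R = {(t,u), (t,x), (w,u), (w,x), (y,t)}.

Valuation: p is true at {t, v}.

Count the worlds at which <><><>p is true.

s: no successors, so <><><>p fails. ✗
t: successors {u, x}; <><>p there: u:F, x:F. ✗
u: no successors, so <><><>p fails. ✗
v: no successors, so <><><>p fails. ✗
w: successors {u, x}; <><>p there: u:F, x:F. ✗
x: no successors, so <><><>p fails. ✗
y: successors {t}; <><>p there: t:F. ✗
Satisfying worlds: ∅.

0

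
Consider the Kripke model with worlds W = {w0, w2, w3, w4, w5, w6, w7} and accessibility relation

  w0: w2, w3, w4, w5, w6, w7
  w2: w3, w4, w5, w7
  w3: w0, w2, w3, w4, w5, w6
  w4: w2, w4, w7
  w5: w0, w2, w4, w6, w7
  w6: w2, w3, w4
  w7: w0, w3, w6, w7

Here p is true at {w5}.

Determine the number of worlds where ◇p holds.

w0: successors {w2, w3, w4, w5, w6, w7}; p there: w2:F, w3:F, w4:F, w5:T, w6:F, w7:F. ✓
w2: successors {w3, w4, w5, w7}; p there: w3:F, w4:F, w5:T, w7:F. ✓
w3: successors {w0, w2, w3, w4, w5, w6}; p there: w0:F, w2:F, w3:F, w4:F, w5:T, w6:F. ✓
w4: successors {w2, w4, w7}; p there: w2:F, w4:F, w7:F. ✗
w5: successors {w0, w2, w4, w6, w7}; p there: w0:F, w2:F, w4:F, w6:F, w7:F. ✗
w6: successors {w2, w3, w4}; p there: w2:F, w3:F, w4:F. ✗
w7: successors {w0, w3, w6, w7}; p there: w0:F, w3:F, w6:F, w7:F. ✗
Satisfying worlds: {w0, w2, w3}.

3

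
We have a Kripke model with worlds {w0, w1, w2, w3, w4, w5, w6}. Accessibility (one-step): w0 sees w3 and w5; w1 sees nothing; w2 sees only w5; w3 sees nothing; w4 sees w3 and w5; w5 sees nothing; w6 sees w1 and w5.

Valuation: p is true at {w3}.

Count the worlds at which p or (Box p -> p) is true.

5

w0: p is F, Box p -> p is T. ✓
w1: p is F, Box p -> p is F. ✗
w2: p is F, Box p -> p is T. ✓
w3: p is T, Box p -> p is T. ✓
w4: p is F, Box p -> p is T. ✓
w5: p is F, Box p -> p is F. ✗
w6: p is F, Box p -> p is T. ✓
Satisfying worlds: {w0, w2, w3, w4, w6}.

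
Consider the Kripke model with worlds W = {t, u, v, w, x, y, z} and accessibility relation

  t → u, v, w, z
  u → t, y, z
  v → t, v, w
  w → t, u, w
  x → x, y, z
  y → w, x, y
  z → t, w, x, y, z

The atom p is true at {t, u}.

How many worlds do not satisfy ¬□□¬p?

t: □□¬p is F. ✓
u: □□¬p is F. ✓
v: □□¬p is F. ✓
w: □□¬p is F. ✓
x: □□¬p is F. ✓
y: □□¬p is F. ✓
z: □□¬p is F. ✓
Satisfying worlds: {t, u, v, w, x, y, z}.
So ¬□□¬p fails at the other 0 worlds.

0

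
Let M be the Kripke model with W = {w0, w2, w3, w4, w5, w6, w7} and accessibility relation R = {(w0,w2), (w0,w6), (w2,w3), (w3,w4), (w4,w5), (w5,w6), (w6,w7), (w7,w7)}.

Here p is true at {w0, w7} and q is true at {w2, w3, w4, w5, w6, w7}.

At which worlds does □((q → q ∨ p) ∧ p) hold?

w0: successors {w2, w6}; (q → q ∨ p) ∧ p there: w2:F, w6:F. ✗
w2: successors {w3}; (q → q ∨ p) ∧ p there: w3:F. ✗
w3: successors {w4}; (q → q ∨ p) ∧ p there: w4:F. ✗
w4: successors {w5}; (q → q ∨ p) ∧ p there: w5:F. ✗
w5: successors {w6}; (q → q ∨ p) ∧ p there: w6:F. ✗
w6: successors {w7}; (q → q ∨ p) ∧ p there: w7:T. ✓
w7: successors {w7}; (q → q ∨ p) ∧ p there: w7:T. ✓

{w6, w7}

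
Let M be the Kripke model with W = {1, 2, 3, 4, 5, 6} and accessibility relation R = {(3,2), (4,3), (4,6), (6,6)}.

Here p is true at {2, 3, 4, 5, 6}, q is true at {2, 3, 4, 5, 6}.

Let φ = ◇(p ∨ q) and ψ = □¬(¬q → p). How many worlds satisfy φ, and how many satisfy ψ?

For ◇(p ∨ q):
1: no successors, so ◇(p ∨ q) fails. ✗
2: no successors, so ◇(p ∨ q) fails. ✗
3: successors {2}; p ∨ q there: 2:T. ✓
4: successors {3, 6}; p ∨ q there: 3:T, 6:T. ✓
5: no successors, so ◇(p ∨ q) fails. ✗
6: successors {6}; p ∨ q there: 6:T. ✓
— 3 worlds.
For □¬(¬q → p):
1: no successors, so □¬(¬q → p) holds vacuously. ✓
2: no successors, so □¬(¬q → p) holds vacuously. ✓
3: successors {2}; ¬(¬q → p) there: 2:F. ✗
4: successors {3, 6}; ¬(¬q → p) there: 3:F, 6:F. ✗
5: no successors, so □¬(¬q → p) holds vacuously. ✓
6: successors {6}; ¬(¬q → p) there: 6:F. ✗
— 3 worlds.

3 and 3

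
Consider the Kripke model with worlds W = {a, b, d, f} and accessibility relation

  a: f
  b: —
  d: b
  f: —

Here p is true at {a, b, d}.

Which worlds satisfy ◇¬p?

a: successors {f}; ¬p there: f:T. ✓
b: no successors, so ◇¬p fails. ✗
d: successors {b}; ¬p there: b:F. ✗
f: no successors, so ◇¬p fails. ✗

{a}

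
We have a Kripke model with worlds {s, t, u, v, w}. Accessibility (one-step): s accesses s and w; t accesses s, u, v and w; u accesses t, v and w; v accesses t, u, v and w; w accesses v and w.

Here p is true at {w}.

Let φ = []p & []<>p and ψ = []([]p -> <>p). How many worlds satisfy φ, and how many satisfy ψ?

0 and 5

For []p & []<>p:
s: []p is F, []<>p is T. ✗
t: []p is F, []<>p is T. ✗
u: []p is F, []<>p is T. ✗
v: []p is F, []<>p is T. ✗
w: []p is F, []<>p is T. ✗
— 0 worlds.
For []([]p -> <>p):
s: successors {s, w}; []p -> <>p there: s:T, w:T. ✓
t: successors {s, u, v, w}; []p -> <>p there: s:T, u:T, v:T, w:T. ✓
u: successors {t, v, w}; []p -> <>p there: t:T, v:T, w:T. ✓
v: successors {t, u, v, w}; []p -> <>p there: t:T, u:T, v:T, w:T. ✓
w: successors {v, w}; []p -> <>p there: v:T, w:T. ✓
— 5 worlds.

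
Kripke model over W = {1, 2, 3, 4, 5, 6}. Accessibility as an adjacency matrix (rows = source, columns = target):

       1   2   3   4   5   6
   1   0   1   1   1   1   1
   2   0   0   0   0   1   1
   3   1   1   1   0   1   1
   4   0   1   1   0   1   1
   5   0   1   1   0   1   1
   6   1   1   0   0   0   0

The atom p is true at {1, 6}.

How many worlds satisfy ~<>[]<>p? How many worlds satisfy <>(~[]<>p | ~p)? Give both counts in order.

For ~<>[]<>p:
1: <>[]<>p is T. ✗
2: <>[]<>p is T. ✗
3: <>[]<>p is T. ✗
4: <>[]<>p is T. ✗
5: <>[]<>p is T. ✗
6: <>[]<>p is T. ✗
— 0 worlds.
For <>(~[]<>p | ~p):
1: successors {2, 3, 4, 5, 6}; ~[]<>p | ~p there: 2:T, 3:T, 4:T, 5:T, 6:F. ✓
2: successors {5, 6}; ~[]<>p | ~p there: 5:T, 6:F. ✓
3: successors {1, 2, 3, 5, 6}; ~[]<>p | ~p there: 1:F, 2:T, 3:T, 5:T, 6:F. ✓
4: successors {2, 3, 5, 6}; ~[]<>p | ~p there: 2:T, 3:T, 5:T, 6:F. ✓
5: successors {2, 3, 5, 6}; ~[]<>p | ~p there: 2:T, 3:T, 5:T, 6:F. ✓
6: successors {1, 2}; ~[]<>p | ~p there: 1:F, 2:T. ✓
— 6 worlds.

0 and 6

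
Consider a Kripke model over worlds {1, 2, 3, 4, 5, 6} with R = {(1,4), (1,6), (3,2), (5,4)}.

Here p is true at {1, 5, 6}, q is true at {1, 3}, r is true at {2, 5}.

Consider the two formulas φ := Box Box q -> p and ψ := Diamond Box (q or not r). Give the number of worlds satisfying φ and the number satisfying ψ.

For Box Box q -> p:
1: Box Box q is T, p is T. ✓
2: Box Box q is T, p is F. ✗
3: Box Box q is T, p is F. ✗
4: Box Box q is T, p is F. ✗
5: Box Box q is T, p is T. ✓
6: Box Box q is T, p is T. ✓
— 3 worlds.
For Diamond Box (q or not r):
1: successors {4, 6}; Box (q or not r) there: 4:T, 6:T. ✓
2: no successors, so Diamond Box (q or not r) fails. ✗
3: successors {2}; Box (q or not r) there: 2:T. ✓
4: no successors, so Diamond Box (q or not r) fails. ✗
5: successors {4}; Box (q or not r) there: 4:T. ✓
6: no successors, so Diamond Box (q or not r) fails. ✗
— 3 worlds.

3 and 3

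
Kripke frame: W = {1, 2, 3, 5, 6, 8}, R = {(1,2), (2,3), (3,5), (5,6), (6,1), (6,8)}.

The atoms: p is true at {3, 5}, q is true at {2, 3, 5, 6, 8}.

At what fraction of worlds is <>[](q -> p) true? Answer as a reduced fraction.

1/2

1: successors {2}; [](q -> p) there: 2:T. ✓
2: successors {3}; [](q -> p) there: 3:T. ✓
3: successors {5}; [](q -> p) there: 5:F. ✗
5: successors {6}; [](q -> p) there: 6:F. ✗
6: successors {1, 8}; [](q -> p) there: 1:F, 8:T. ✓
8: no successors, so <>[](q -> p) fails. ✗
That's 3 of 6 worlds, so 3/6 = 1/2.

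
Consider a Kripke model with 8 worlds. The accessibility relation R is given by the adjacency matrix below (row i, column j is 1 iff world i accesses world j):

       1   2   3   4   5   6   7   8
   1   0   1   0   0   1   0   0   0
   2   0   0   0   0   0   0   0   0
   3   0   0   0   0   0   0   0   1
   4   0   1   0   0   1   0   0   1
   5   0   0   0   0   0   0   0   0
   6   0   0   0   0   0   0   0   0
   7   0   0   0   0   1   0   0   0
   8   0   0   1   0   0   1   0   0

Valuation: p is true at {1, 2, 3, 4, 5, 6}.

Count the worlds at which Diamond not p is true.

1: successors {2, 5}; not p there: 2:F, 5:F. ✗
2: no successors, so Diamond not p fails. ✗
3: successors {8}; not p there: 8:T. ✓
4: successors {2, 5, 8}; not p there: 2:F, 5:F, 8:T. ✓
5: no successors, so Diamond not p fails. ✗
6: no successors, so Diamond not p fails. ✗
7: successors {5}; not p there: 5:F. ✗
8: successors {3, 6}; not p there: 3:F, 6:F. ✗
Satisfying worlds: {3, 4}.

2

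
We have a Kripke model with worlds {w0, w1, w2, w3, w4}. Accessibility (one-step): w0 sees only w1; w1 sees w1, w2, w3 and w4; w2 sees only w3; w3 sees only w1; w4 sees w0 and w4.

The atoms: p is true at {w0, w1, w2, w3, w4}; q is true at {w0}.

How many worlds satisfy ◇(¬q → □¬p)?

1

w0: successors {w1}; ¬q → □¬p there: w1:F. ✗
w1: successors {w1, w2, w3, w4}; ¬q → □¬p there: w1:F, w2:F, w3:F, w4:F. ✗
w2: successors {w3}; ¬q → □¬p there: w3:F. ✗
w3: successors {w1}; ¬q → □¬p there: w1:F. ✗
w4: successors {w0, w4}; ¬q → □¬p there: w0:T, w4:F. ✓
Satisfying worlds: {w4}.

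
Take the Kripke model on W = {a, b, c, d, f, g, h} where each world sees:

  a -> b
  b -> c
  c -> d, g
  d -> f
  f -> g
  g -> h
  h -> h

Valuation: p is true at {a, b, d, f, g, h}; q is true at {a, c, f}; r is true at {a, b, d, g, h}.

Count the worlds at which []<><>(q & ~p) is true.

0

a: successors {b}; <><>(q & ~p) there: b:F. ✗
b: successors {c}; <><>(q & ~p) there: c:F. ✗
c: successors {d, g}; <><>(q & ~p) there: d:F, g:F. ✗
d: successors {f}; <><>(q & ~p) there: f:F. ✗
f: successors {g}; <><>(q & ~p) there: g:F. ✗
g: successors {h}; <><>(q & ~p) there: h:F. ✗
h: successors {h}; <><>(q & ~p) there: h:F. ✗
Satisfying worlds: ∅.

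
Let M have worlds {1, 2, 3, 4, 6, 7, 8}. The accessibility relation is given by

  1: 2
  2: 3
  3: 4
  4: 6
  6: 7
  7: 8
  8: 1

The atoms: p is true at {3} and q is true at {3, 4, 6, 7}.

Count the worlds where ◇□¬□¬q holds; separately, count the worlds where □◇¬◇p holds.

4 and 6

For ◇□¬□¬q:
1: successors {2}; □¬□¬q there: 2:T. ✓
2: successors {3}; □¬□¬q there: 3:T. ✓
3: successors {4}; □¬□¬q there: 4:T. ✓
4: successors {6}; □¬□¬q there: 6:F. ✗
6: successors {7}; □¬□¬q there: 7:F. ✗
7: successors {8}; □¬□¬q there: 8:F. ✗
8: successors {1}; □¬□¬q there: 1:T. ✓
— 4 worlds.
For □◇¬◇p:
1: successors {2}; ◇¬◇p there: 2:T. ✓
2: successors {3}; ◇¬◇p there: 3:T. ✓
3: successors {4}; ◇¬◇p there: 4:T. ✓
4: successors {6}; ◇¬◇p there: 6:T. ✓
6: successors {7}; ◇¬◇p there: 7:T. ✓
7: successors {8}; ◇¬◇p there: 8:T. ✓
8: successors {1}; ◇¬◇p there: 1:F. ✗
— 6 worlds.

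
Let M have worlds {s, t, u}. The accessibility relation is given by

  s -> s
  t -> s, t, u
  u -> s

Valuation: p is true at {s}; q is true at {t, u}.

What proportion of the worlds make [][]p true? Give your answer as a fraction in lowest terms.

s: successors {s}; []p there: s:T. ✓
t: successors {s, t, u}; []p there: s:T, t:F, u:T. ✗
u: successors {s}; []p there: s:T. ✓
That's 2 of 3 worlds, so 2/3.

2/3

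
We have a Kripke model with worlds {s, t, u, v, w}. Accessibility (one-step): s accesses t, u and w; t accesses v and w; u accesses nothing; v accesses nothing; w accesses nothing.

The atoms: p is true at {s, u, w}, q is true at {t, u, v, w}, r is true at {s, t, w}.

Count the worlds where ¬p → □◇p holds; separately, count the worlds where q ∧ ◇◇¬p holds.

4 and 0

For ¬p → □◇p:
s: ¬p is F, □◇p is F. ✓
t: ¬p is T, □◇p is F. ✗
u: ¬p is F, □◇p is T. ✓
v: ¬p is T, □◇p is T. ✓
w: ¬p is F, □◇p is T. ✓
— 4 worlds.
For q ∧ ◇◇¬p:
s: q is F, ◇◇¬p is T. ✗
t: q is T, ◇◇¬p is F. ✗
u: q is T, ◇◇¬p is F. ✗
v: q is T, ◇◇¬p is F. ✗
w: q is T, ◇◇¬p is F. ✗
— 0 worlds.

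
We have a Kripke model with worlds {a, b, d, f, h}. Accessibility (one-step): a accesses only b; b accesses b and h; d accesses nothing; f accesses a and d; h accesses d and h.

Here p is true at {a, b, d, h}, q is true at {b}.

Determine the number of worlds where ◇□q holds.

2

a: successors {b}; □q there: b:F. ✗
b: successors {b, h}; □q there: b:F, h:F. ✗
d: no successors, so ◇□q fails. ✗
f: successors {a, d}; □q there: a:T, d:T. ✓
h: successors {d, h}; □q there: d:T, h:F. ✓
Satisfying worlds: {f, h}.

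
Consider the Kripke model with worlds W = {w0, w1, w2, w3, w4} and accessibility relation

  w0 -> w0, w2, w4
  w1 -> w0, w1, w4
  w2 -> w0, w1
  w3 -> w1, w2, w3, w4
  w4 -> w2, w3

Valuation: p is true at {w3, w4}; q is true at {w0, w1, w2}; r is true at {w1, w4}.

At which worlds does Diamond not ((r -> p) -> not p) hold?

{w0, w1, w3, w4}

w0: successors {w0, w2, w4}; not ((r -> p) -> not p) there: w0:F, w2:F, w4:T. ✓
w1: successors {w0, w1, w4}; not ((r -> p) -> not p) there: w0:F, w1:F, w4:T. ✓
w2: successors {w0, w1}; not ((r -> p) -> not p) there: w0:F, w1:F. ✗
w3: successors {w1, w2, w3, w4}; not ((r -> p) -> not p) there: w1:F, w2:F, w3:T, w4:T. ✓
w4: successors {w2, w3}; not ((r -> p) -> not p) there: w2:F, w3:T. ✓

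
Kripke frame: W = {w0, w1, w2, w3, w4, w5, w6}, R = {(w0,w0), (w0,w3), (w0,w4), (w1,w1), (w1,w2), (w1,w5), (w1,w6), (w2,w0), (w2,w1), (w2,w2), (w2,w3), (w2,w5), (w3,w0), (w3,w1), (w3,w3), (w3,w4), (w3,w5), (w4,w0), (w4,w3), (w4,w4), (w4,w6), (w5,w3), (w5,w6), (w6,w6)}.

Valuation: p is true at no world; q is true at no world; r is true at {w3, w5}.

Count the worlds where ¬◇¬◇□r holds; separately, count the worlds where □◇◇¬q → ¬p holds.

For ¬◇¬◇□r:
w0: ◇¬◇□r is T. ✗
w1: ◇¬◇□r is T. ✗
w2: ◇¬◇□r is T. ✗
w3: ◇¬◇□r is T. ✗
w4: ◇¬◇□r is T. ✗
w5: ◇¬◇□r is T. ✗
w6: ◇¬◇□r is T. ✗
— 0 worlds.
For □◇◇¬q → ¬p:
w0: □◇◇¬q is T, ¬p is T. ✓
w1: □◇◇¬q is T, ¬p is T. ✓
w2: □◇◇¬q is T, ¬p is T. ✓
w3: □◇◇¬q is T, ¬p is T. ✓
w4: □◇◇¬q is T, ¬p is T. ✓
w5: □◇◇¬q is T, ¬p is T. ✓
w6: □◇◇¬q is T, ¬p is T. ✓
— 7 worlds.

0 and 7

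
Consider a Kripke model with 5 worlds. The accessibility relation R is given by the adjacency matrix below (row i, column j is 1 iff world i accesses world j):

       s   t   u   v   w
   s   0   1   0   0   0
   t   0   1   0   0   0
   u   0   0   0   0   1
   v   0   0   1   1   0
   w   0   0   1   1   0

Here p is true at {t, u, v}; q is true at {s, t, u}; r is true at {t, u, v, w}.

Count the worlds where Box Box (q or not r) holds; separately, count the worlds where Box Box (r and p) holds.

For Box Box (q or not r):
s: successors {t}; Box (q or not r) there: t:T. ✓
t: successors {t}; Box (q or not r) there: t:T. ✓
u: successors {w}; Box (q or not r) there: w:F. ✗
v: successors {u, v}; Box (q or not r) there: u:F, v:F. ✗
w: successors {u, v}; Box (q or not r) there: u:F, v:F. ✗
— 2 worlds.
For Box Box (r and p):
s: successors {t}; Box (r and p) there: t:T. ✓
t: successors {t}; Box (r and p) there: t:T. ✓
u: successors {w}; Box (r and p) there: w:T. ✓
v: successors {u, v}; Box (r and p) there: u:F, v:T. ✗
w: successors {u, v}; Box (r and p) there: u:F, v:T. ✗
— 3 worlds.

2 and 3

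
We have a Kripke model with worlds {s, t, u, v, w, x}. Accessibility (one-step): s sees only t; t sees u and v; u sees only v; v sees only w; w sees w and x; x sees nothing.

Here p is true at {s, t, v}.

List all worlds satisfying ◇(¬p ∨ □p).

{t, v, w}

s: successors {t}; ¬p ∨ □p there: t:F. ✗
t: successors {u, v}; ¬p ∨ □p there: u:T, v:F. ✓
u: successors {v}; ¬p ∨ □p there: v:F. ✗
v: successors {w}; ¬p ∨ □p there: w:T. ✓
w: successors {w, x}; ¬p ∨ □p there: w:T, x:T. ✓
x: no successors, so ◇(¬p ∨ □p) fails. ✗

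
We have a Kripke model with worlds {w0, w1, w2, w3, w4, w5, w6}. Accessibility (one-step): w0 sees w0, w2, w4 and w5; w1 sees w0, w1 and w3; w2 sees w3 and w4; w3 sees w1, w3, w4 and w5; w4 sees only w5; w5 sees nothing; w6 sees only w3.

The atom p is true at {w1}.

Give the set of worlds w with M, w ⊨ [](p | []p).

w0: successors {w0, w2, w4, w5}; p | []p there: w0:F, w2:F, w4:F, w5:T. ✗
w1: successors {w0, w1, w3}; p | []p there: w0:F, w1:T, w3:F. ✗
w2: successors {w3, w4}; p | []p there: w3:F, w4:F. ✗
w3: successors {w1, w3, w4, w5}; p | []p there: w1:T, w3:F, w4:F, w5:T. ✗
w4: successors {w5}; p | []p there: w5:T. ✓
w5: no successors, so [](p | []p) holds vacuously. ✓
w6: successors {w3}; p | []p there: w3:F. ✗

{w4, w5}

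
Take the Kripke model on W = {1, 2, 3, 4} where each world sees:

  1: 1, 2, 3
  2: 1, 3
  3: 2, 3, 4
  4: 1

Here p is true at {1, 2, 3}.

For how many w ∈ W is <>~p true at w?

1

1: successors {1, 2, 3}; ~p there: 1:F, 2:F, 3:F. ✗
2: successors {1, 3}; ~p there: 1:F, 3:F. ✗
3: successors {2, 3, 4}; ~p there: 2:F, 3:F, 4:T. ✓
4: successors {1}; ~p there: 1:F. ✗
Satisfying worlds: {3}.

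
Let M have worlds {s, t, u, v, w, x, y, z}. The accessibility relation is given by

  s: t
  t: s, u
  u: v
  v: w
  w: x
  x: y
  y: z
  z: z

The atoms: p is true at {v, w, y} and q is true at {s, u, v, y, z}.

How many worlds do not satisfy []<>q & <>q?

s: []<>q is T, <>q is F. ✗
t: []<>q is F, <>q is T. ✗
u: []<>q is F, <>q is T. ✗
v: []<>q is F, <>q is F. ✗
w: []<>q is T, <>q is F. ✗
x: []<>q is T, <>q is T. ✓
y: []<>q is T, <>q is T. ✓
z: []<>q is T, <>q is T. ✓
Satisfying worlds: {x, y, z}.
So []<>q & <>q fails at the other 5 worlds.

5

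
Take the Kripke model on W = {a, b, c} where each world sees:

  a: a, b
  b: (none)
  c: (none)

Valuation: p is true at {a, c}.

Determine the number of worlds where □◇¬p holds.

2

a: successors {a, b}; ◇¬p there: a:T, b:F. ✗
b: no successors, so □◇¬p holds vacuously. ✓
c: no successors, so □◇¬p holds vacuously. ✓
Satisfying worlds: {b, c}.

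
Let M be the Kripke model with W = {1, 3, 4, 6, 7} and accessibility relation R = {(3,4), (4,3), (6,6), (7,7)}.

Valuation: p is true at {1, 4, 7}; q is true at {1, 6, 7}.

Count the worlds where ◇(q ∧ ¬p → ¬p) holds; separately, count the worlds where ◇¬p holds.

4 and 2

For ◇(q ∧ ¬p → ¬p):
1: no successors, so ◇(q ∧ ¬p → ¬p) fails. ✗
3: successors {4}; q ∧ ¬p → ¬p there: 4:T. ✓
4: successors {3}; q ∧ ¬p → ¬p there: 3:T. ✓
6: successors {6}; q ∧ ¬p → ¬p there: 6:T. ✓
7: successors {7}; q ∧ ¬p → ¬p there: 7:T. ✓
— 4 worlds.
For ◇¬p:
1: no successors, so ◇¬p fails. ✗
3: successors {4}; ¬p there: 4:F. ✗
4: successors {3}; ¬p there: 3:T. ✓
6: successors {6}; ¬p there: 6:T. ✓
7: successors {7}; ¬p there: 7:F. ✗
— 2 worlds.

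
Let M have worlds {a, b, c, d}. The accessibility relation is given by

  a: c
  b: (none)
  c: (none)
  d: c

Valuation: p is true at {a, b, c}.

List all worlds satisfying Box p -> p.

{a, b, c}

a: Box p is T, p is T. ✓
b: Box p is T, p is T. ✓
c: Box p is T, p is T. ✓
d: Box p is T, p is F. ✗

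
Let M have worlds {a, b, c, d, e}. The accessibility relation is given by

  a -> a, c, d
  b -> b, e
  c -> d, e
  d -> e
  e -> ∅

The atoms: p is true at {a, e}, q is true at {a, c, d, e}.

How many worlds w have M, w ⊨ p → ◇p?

4

a: p is T, ◇p is T. ✓
b: p is F, ◇p is T. ✓
c: p is F, ◇p is T. ✓
d: p is F, ◇p is T. ✓
e: p is T, ◇p is F. ✗
Satisfying worlds: {a, b, c, d}.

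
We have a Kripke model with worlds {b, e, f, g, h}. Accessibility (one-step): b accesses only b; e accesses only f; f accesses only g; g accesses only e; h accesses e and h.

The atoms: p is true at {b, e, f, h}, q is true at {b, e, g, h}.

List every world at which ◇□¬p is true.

{e}

b: successors {b}; □¬p there: b:F. ✗
e: successors {f}; □¬p there: f:T. ✓
f: successors {g}; □¬p there: g:F. ✗
g: successors {e}; □¬p there: e:F. ✗
h: successors {e, h}; □¬p there: e:F, h:F. ✗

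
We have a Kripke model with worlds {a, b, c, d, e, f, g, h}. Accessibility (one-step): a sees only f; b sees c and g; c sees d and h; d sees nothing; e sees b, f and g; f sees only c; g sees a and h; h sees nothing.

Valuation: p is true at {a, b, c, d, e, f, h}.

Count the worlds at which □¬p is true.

a: successors {f}; ¬p there: f:F. ✗
b: successors {c, g}; ¬p there: c:F, g:T. ✗
c: successors {d, h}; ¬p there: d:F, h:F. ✗
d: no successors, so □¬p holds vacuously. ✓
e: successors {b, f, g}; ¬p there: b:F, f:F, g:T. ✗
f: successors {c}; ¬p there: c:F. ✗
g: successors {a, h}; ¬p there: a:F, h:F. ✗
h: no successors, so □¬p holds vacuously. ✓
Satisfying worlds: {d, h}.

2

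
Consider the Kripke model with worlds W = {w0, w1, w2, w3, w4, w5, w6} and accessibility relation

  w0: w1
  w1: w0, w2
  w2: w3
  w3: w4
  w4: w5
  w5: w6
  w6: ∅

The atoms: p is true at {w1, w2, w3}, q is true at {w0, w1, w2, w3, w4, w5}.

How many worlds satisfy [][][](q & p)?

4

w0: successors {w1}; [][](q & p) there: w1:T. ✓
w1: successors {w0, w2}; [][](q & p) there: w0:F, w2:F. ✗
w2: successors {w3}; [][](q & p) there: w3:F. ✗
w3: successors {w4}; [][](q & p) there: w4:F. ✗
w4: successors {w5}; [][](q & p) there: w5:T. ✓
w5: successors {w6}; [][](q & p) there: w6:T. ✓
w6: no successors, so [][][](q & p) holds vacuously. ✓
Satisfying worlds: {w0, w4, w5, w6}.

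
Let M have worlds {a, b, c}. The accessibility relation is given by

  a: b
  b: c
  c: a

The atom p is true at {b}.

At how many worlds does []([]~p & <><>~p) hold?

1

a: successors {b}; []~p & <><>~p there: b:T. ✓
b: successors {c}; []~p & <><>~p there: c:F. ✗
c: successors {a}; []~p & <><>~p there: a:F. ✗
Satisfying worlds: {a}.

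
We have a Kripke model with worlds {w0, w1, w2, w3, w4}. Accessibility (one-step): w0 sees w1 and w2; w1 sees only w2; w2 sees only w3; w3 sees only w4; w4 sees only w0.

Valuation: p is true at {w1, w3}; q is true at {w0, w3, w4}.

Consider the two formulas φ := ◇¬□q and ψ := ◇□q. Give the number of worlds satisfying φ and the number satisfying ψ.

For ◇¬□q:
w0: successors {w1, w2}; ¬□q there: w1:T, w2:F. ✓
w1: successors {w2}; ¬□q there: w2:F. ✗
w2: successors {w3}; ¬□q there: w3:F. ✗
w3: successors {w4}; ¬□q there: w4:F. ✗
w4: successors {w0}; ¬□q there: w0:T. ✓
— 2 worlds.
For ◇□q:
w0: successors {w1, w2}; □q there: w1:F, w2:T. ✓
w1: successors {w2}; □q there: w2:T. ✓
w2: successors {w3}; □q there: w3:T. ✓
w3: successors {w4}; □q there: w4:T. ✓
w4: successors {w0}; □q there: w0:F. ✗
— 4 worlds.

2 and 4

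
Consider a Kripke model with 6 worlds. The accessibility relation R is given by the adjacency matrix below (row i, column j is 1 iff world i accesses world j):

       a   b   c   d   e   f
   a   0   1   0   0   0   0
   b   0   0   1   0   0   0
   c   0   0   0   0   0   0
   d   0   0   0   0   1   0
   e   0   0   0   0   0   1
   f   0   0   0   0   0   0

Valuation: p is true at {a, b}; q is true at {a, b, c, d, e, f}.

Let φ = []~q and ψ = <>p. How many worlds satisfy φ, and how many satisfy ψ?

For []~q:
a: successors {b}; ~q there: b:F. ✗
b: successors {c}; ~q there: c:F. ✗
c: no successors, so []~q holds vacuously. ✓
d: successors {e}; ~q there: e:F. ✗
e: successors {f}; ~q there: f:F. ✗
f: no successors, so []~q holds vacuously. ✓
— 2 worlds.
For <>p:
a: successors {b}; p there: b:T. ✓
b: successors {c}; p there: c:F. ✗
c: no successors, so <>p fails. ✗
d: successors {e}; p there: e:F. ✗
e: successors {f}; p there: f:F. ✗
f: no successors, so <>p fails. ✗
— 1 world.

2 and 1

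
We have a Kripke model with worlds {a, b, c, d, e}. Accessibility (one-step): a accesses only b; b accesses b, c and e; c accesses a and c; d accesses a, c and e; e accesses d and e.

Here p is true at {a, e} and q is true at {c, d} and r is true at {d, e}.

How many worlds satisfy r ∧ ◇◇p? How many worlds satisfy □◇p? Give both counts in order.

2 and 3

For r ∧ ◇◇p:
a: r is F, ◇◇p is T. ✗
b: r is F, ◇◇p is T. ✗
c: r is F, ◇◇p is T. ✗
d: r is T, ◇◇p is T. ✓
e: r is T, ◇◇p is T. ✓
— 2 worlds.
For □◇p:
a: successors {b}; ◇p there: b:T. ✓
b: successors {b, c, e}; ◇p there: b:T, c:T, e:T. ✓
c: successors {a, c}; ◇p there: a:F, c:T. ✗
d: successors {a, c, e}; ◇p there: a:F, c:T, e:T. ✗
e: successors {d, e}; ◇p there: d:T, e:T. ✓
— 3 worlds.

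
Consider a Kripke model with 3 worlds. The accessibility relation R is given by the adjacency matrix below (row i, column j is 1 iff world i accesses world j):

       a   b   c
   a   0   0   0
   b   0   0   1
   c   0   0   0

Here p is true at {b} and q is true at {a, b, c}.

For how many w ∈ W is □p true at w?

2

a: no successors, so □p holds vacuously. ✓
b: successors {c}; p there: c:F. ✗
c: no successors, so □p holds vacuously. ✓
Satisfying worlds: {a, c}.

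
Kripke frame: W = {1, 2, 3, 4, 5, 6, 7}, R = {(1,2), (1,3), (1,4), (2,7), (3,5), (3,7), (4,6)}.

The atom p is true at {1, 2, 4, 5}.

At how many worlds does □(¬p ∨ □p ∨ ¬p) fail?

1

1: successors {2, 3, 4}; ¬p ∨ □p ∨ ¬p there: 2:F, 3:T, 4:F. ✗
2: successors {7}; ¬p ∨ □p ∨ ¬p there: 7:T. ✓
3: successors {5, 7}; ¬p ∨ □p ∨ ¬p there: 5:T, 7:T. ✓
4: successors {6}; ¬p ∨ □p ∨ ¬p there: 6:T. ✓
5: no successors, so □(¬p ∨ □p ∨ ¬p) holds vacuously. ✓
6: no successors, so □(¬p ∨ □p ∨ ¬p) holds vacuously. ✓
7: no successors, so □(¬p ∨ □p ∨ ¬p) holds vacuously. ✓
Satisfying worlds: {2, 3, 4, 5, 6, 7}.
So □(¬p ∨ □p ∨ ¬p) fails at the other 1 world.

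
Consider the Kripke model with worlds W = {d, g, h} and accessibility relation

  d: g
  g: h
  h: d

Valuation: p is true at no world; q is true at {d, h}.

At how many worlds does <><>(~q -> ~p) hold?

3

d: successors {g}; <>(~q -> ~p) there: g:T. ✓
g: successors {h}; <>(~q -> ~p) there: h:T. ✓
h: successors {d}; <>(~q -> ~p) there: d:T. ✓
Satisfying worlds: {d, g, h}.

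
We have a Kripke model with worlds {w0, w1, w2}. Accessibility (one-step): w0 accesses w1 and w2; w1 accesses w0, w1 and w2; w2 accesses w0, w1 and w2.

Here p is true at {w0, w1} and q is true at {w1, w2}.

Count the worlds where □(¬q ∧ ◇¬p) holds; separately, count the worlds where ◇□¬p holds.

0 and 0

For □(¬q ∧ ◇¬p):
w0: successors {w1, w2}; ¬q ∧ ◇¬p there: w1:F, w2:F. ✗
w1: successors {w0, w1, w2}; ¬q ∧ ◇¬p there: w0:T, w1:F, w2:F. ✗
w2: successors {w0, w1, w2}; ¬q ∧ ◇¬p there: w0:T, w1:F, w2:F. ✗
— 0 worlds.
For ◇□¬p:
w0: successors {w1, w2}; □¬p there: w1:F, w2:F. ✗
w1: successors {w0, w1, w2}; □¬p there: w0:F, w1:F, w2:F. ✗
w2: successors {w0, w1, w2}; □¬p there: w0:F, w1:F, w2:F. ✗
— 0 worlds.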